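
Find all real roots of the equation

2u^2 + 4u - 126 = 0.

u = -9 or u = 7

Factor: 2(u + 9)(u - 7) = 0.
So u = -9 or u = 7.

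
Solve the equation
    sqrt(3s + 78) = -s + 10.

Square both sides: 3s + 78 = (-s + 10)^2.
Expand and rearrange: s^2 - 23s + 22 = 0.
Solving gives s = 22 or s = 1.
Check each candidate in the original equation:
  s = 22: sqrt(144) = 12, while -s + 10 = -12 — extraneous.
  s = 1: sqrt(81) = 9, while -s + 10 = 9 — valid.

s = 1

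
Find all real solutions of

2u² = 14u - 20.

u = 2 or u = 5

Bring every term to one side: 2u² - 14u + 20 = 0.
Factor: 2(u - 5)(u - 2) = 0.
So u = 5 or u = 2.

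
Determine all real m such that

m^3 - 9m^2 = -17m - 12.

m = -0.5414 or m = 4 or m = 5.5414

Rearrange: m^3 - 9m^2 + 17m + 12 = 0.
Possible rational roots are divisors of 12. Testing m = 4 gives 0, so (m - 4) is a factor.
Divide: m^3 - 9m^2 + 17m + 12 = (m - 4)(m^2 - 5m - 3).
Apply the quadratic formula to m^2 - 5m - 3 = 0: m = (5 +/- sqrt(37))/2, i.e. m ~= 5.5414 or m ~= -0.5414.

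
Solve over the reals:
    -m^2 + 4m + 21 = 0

m = -3 or m = 7

Factor: -1(m - 7)(m + 3) = 0.
So m = 7 or m = -3.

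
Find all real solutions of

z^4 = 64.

Let u = z^2. The equation becomes u^2 - 64 = 0.
Factor: (u - 8)(u + 8) = 0, so u = 8 or u = -8.
z^2 = 8 gives z = +/-2*sqrt(2) ~= +/-2.8284.
z^2 = -8 < 0 has no real solution.

z = -2.8284 or z = 2.8284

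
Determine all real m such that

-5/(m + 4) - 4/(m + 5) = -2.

Multiply both sides by (m + 4)(m + 5):
-5(m + 5) - 4(m + 4) = -2(m + 4)(m + 5).
Expand and collect terms: -2m² - 9m + 1 = 0.
By the quadratic formula, m = (9 ± √89) / -4, so m ≈ -4.6085 or m ≈ 0.1085.
Neither value makes a denominator zero (m ≠ -4, m ≠ -5), so both are valid.

m = -4.6085 or m = 0.1085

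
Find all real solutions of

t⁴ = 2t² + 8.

t = -2 or t = 2

Let u = t². The equation becomes u² - 2u - 8 = 0.
Factor: (u - 4)(u + 2) = 0, so u = 4 or u = -2.
t² = 4 gives t = ±2.
t² = -2 < 0 has no real solution.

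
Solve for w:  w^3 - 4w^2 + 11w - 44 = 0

w = 4

Possible rational roots are divisors of -44. Testing w = 4 gives 0, so (w - 4) is a factor.
Divide: w^3 - 4w^2 + 11w - 44 = (w - 4)(w^2 + 11).
The quadratic w^2 + 11 has discriminant -44 < 0, so no further real roots.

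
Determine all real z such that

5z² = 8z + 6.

Rearrange to standard form: 5z² - 8z - 6 = 0.
Discriminant: (-8)² − 4·5·(-6) = 184.
Quadratic formula: z = (8 ± √184) / 10.
So z = 4/5 + √(46)/5 ≈ 2.1565 or z = 4/5 - √(46)/5 ≈ -0.5565.

z = -0.5565 or z = 2.1565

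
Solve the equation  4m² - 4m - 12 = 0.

m = -1.3028 or m = 2.3028

Discriminant: (-4)² − 4·4·(-12) = 208.
Quadratic formula: m = (4 ± √208) / 8.
So m = 1/2 + √(13)/2 ≈ 2.3028 or m = 1/2 - √(13)/2 ≈ -1.3028.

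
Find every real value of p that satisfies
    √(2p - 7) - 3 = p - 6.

p = 4

Isolate the radical: √(2p - 7) = p - 3.
Square both sides: 2p - 7 = (p - 3)².
Expand and rearrange: p² - 8p + 16 = 0.
This gives the repeated root p = 4.
Check in the original equation:
  p = 4: √(1) = 1, while p - 3 = 1 — valid.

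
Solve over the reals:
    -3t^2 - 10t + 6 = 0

Discriminant: (-10)^2 - 4*(-3)*6 = 172.
Quadratic formula: t = (10 +/- sqrt(172)) / (-6).
So t = -sqrt(43)/3 - 5/3 ~= -3.8525 or t = -5/3 + sqrt(43)/3 ~= 0.5191.

t = -3.8525 or t = 0.5191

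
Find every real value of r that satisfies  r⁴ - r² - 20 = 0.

r = -2.2361 or r = 2.2361

Let u = r². The equation becomes u² - u - 20 = 0.
Factor: (u + 4)(u - 5) = 0, so u = -4 or u = 5.
r² = -4 < 0 has no real solution.
r² = 5 gives r = ±√(5) ≈ ±2.2361.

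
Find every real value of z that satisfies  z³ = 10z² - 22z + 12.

z = 0.8377 or z = 2 or z = 7.1623

Rearrange: z³ - 10z² + 22z - 12 = 0.
Possible rational roots are divisors of -12. Testing z = 2 gives 0, so (z - 2) is a factor.
Divide: z³ - 10z² + 22z - 12 = (z - 2)(z² - 8z + 6).
Apply the quadratic formula to z² - 8z + 6 = 0: z = (8 ± √40)/2, i.e. z ≈ 7.1623 or z ≈ 0.8377.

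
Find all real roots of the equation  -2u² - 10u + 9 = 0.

u = -5.7787 or u = 0.7787

Discriminant: (-10)² − 4·(-2)·9 = 172.
Quadratic formula: u = (10 ± √172) / (-4).
So u = -√(43)/2 - 5/2 ≈ -5.7787 or u = -5/2 + √(43)/2 ≈ 0.7787.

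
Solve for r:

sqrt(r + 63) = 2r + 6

r = 1

Square both sides: r + 63 = (2r + 6)^2.
Expand and rearrange: 4r^2 + 23r - 27 = 0.
Solving gives r = 1 or r = -6.75.
Check each candidate in the original equation:
  r = 1: sqrt(64) = 8, while 2r + 6 = 8 — valid.
  r = -6.75: sqrt(56.25) = 7.5, while 2r + 6 = -7.5 — extraneous.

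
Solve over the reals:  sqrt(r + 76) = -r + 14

r = 5

Square both sides: r + 76 = (-r + 14)^2.
Expand and rearrange: r^2 - 29r + 120 = 0.
Solving gives r = 24 or r = 5.
Check each candidate in the original equation:
  r = 24: sqrt(100) = 10, while -r + 14 = -10 — extraneous.
  r = 5: sqrt(81) = 9, while -r + 14 = 9 — valid.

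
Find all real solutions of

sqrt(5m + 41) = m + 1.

Square both sides: 5m + 41 = (m + 1)^2.
Expand and rearrange: m^2 - 3m - 40 = 0.
Solving gives m = 8 or m = -5.
Check each candidate in the original equation:
  m = 8: sqrt(81) = 9, while m + 1 = 9 — valid.
  m = -5: sqrt(16) = 4, while m + 1 = -4 — extraneous.

m = 8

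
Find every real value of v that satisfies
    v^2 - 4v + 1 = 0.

v = 0.2679 or v = 3.7321

Discriminant: (-4)^2 - 4*1*1 = 12.
Quadratic formula: v = (4 +/- sqrt(12)) / 2.
So v = sqrt(3) + 2 ~= 3.7321 or v = 2 - sqrt(3) ~= 0.2679.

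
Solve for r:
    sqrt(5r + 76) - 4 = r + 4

Isolate the radical: sqrt(5r + 76) = r + 8.
Square both sides: 5r + 76 = (r + 8)^2.
Expand and rearrange: r^2 + 11r - 12 = 0.
Solving gives r = 1 or r = -12.
Check each candidate in the original equation:
  r = 1: sqrt(81) = 9, while r + 8 = 9 — valid.
  r = -12: sqrt(16) = 4, while r + 8 = -4 — extraneous.

r = 1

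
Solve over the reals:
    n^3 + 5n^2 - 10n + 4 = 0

n = -6.6056 or n = 0.6056 or n = 1

Possible rational roots are divisors of 4. Testing n = 1 gives 0, so (n - 1) is a factor.
Divide: n^3 + 5n^2 - 10n + 4 = (n - 1)(n^2 + 6n - 4).
Apply the quadratic formula to n^2 + 6n - 4 = 0: n = (-6 +/- sqrt(52))/2, i.e. n ~= 0.6056 or n ~= -6.6056.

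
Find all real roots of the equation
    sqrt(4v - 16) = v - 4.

v = 4 or v = 8

Square both sides: 4v - 16 = (v - 4)^2.
Expand and rearrange: v^2 - 12v + 32 = 0.
Solving gives v = 8 or v = 4.
Check each candidate in the original equation:
  v = 8: sqrt(16) = 4, while v - 4 = 4 — valid.
  v = 4: sqrt(0) = 0, while v - 4 = 0 — valid.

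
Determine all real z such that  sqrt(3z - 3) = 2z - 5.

z = 4

Square both sides: 3z - 3 = (2z - 5)^2.
Expand and rearrange: 4z^2 - 23z + 28 = 0.
Solving gives z = 4 or z = 1.75.
Check each candidate in the original equation:
  z = 4: sqrt(9) = 3, while 2z - 5 = 3 — valid.
  z = 1.75: sqrt(2.25) = 1.5, while 2z - 5 = -1.5 — extraneous.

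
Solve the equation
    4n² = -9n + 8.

Rearrange to standard form: 4n² + 9n - 8 = 0.
Discriminant: (9)² − 4·4·(-8) = 209.
Quadratic formula: n = (-9 ± √209) / 8.
So n = -9/8 + √(209)/8 ≈ 0.6821 or n = -√(209)/8 - 9/8 ≈ -2.9321.

n = -2.9321 or n = 0.6821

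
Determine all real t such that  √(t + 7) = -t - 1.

t = -3

Square both sides: t + 7 = (-t - 1)².
Expand and rearrange: t² + t - 6 = 0.
Solving gives t = 2 or t = -3.
Check each candidate in the original equation:
  t = 2: √(9) = 3, while -t - 1 = -3 — extraneous.
  t = -3: √(4) = 2, while -t - 1 = 2 — valid.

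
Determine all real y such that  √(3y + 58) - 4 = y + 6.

y = -3

Isolate the radical: √(3y + 58) = y + 10.
Square both sides: 3y + 58 = (y + 10)².
Expand and rearrange: y² + 17y + 42 = 0.
Solving gives y = -3 or y = -14.
Check each candidate in the original equation:
  y = -3: √(49) = 7, while y + 10 = 7 — valid.
  y = -14: √(16) = 4, while y + 10 = -4 — extraneous.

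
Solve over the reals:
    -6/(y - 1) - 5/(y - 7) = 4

y = -0.7868 or y = 6.0368

Multiply both sides by (y - 1)(y - 7):
-6(y - 7) - 5(y - 1) = 4(y - 1)(y - 7).
Expand and collect terms: 4y² - 21y - 19 = 0.
By the quadratic formula, y = (21 ± √745) / 8, so y ≈ 6.0368 or y ≈ -0.7868.
Neither value makes a denominator zero (y ≠ 1, y ≠ 7), so both are valid.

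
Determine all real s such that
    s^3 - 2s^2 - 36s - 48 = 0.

Possible rational roots are divisors of -48. Testing s = -4 gives 0, so (s + 4) is a factor.
Divide: s^3 - 2s^2 - 36s - 48 = (s + 4)(s^2 - 6s - 12).
Apply the quadratic formula to s^2 - 6s - 12 = 0: s = (6 +/- sqrt(84))/2, i.e. s ~= 7.5826 or s ~= -1.5826.

s = -4 or s = -1.5826 or s = 7.5826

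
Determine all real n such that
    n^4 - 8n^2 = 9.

n = -3 or n = 3

Let u = n^2. The equation becomes u^2 - 8u - 9 = 0.
Factor: (u + 1)(u - 9) = 0, so u = -1 or u = 9.
n^2 = -1 < 0 has no real solution.
n^2 = 9 gives n = +/-3.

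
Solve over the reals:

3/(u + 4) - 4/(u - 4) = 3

u = -2.754 or u = 2.4207

Multiply both sides by (u + 4)(u - 4):
3(u - 4) - 4(u + 4) = 3(u + 4)(u - 4).
Expand and collect terms: 3u² + u - 20 = 0.
By the quadratic formula, u = (-1 ± √241) / 6, so u ≈ 2.4207 or u ≈ -2.754.
Neither value makes a denominator zero (u ≠ -4, u ≠ 4), so both are valid.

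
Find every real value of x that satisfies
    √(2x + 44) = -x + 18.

x = 10

Square both sides: 2x + 44 = (-x + 18)².
Expand and rearrange: x² - 38x + 280 = 0.
Solving gives x = 28 or x = 10.
Check each candidate in the original equation:
  x = 28: √(100) = 10, while -x + 18 = -10 — extraneous.
  x = 10: √(64) = 8, while -x + 18 = 8 — valid.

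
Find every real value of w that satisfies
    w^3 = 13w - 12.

Rearrange: w^3 - 13w + 12 = 0.
Possible rational roots are divisors of 12. Testing w = -4 gives 0, so (w + 4) is a factor.
Divide: w^3 - 13w + 12 = (w + 4)(w^2 - 4w + 3).
Factor the quadratic: w = 3 or w = 1.

w = -4 or w = 1 or w = 3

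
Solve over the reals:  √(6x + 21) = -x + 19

x = 10

Square both sides: 6x + 21 = (-x + 19)².
Expand and rearrange: x² - 44x + 340 = 0.
Solving gives x = 34 or x = 10.
Check each candidate in the original equation:
  x = 34: √(225) = 15, while -x + 19 = -15 — extraneous.
  x = 10: √(81) = 9, while -x + 19 = 9 — valid.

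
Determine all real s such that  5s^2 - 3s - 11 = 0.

s = -1.2133 or s = 1.8133

Discriminant: (-3)^2 - 4*5*(-11) = 229.
Quadratic formula: s = (3 +/- sqrt(229)) / 10.
So s = 3/10 + sqrt(229)/10 ~= 1.8133 or s = 3/10 - sqrt(229)/10 ~= -1.2133.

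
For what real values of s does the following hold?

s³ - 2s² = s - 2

s = -1 or s = 1 or s = 2

Rearrange: s³ - 2s² - s + 2 = 0.
Possible rational roots are divisors of 2. Testing s = 1 gives 0, so (s - 1) is a factor.
Divide: s³ - 2s² - s + 2 = (s - 1)(s² - s - 2).
Factor the quadratic: s = 2 or s = -1.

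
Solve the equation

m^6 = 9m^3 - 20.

m = 1.5874 or m = 1.71

Let u = m^3. The equation becomes u^2 - 9u + 20 = 0.
Factor: (u - 5)(u - 4) = 0, so u = 5 or u = 4.
m^3 = 5 gives m = (5)^(1/3) ~= 1.71.
m^3 = 4 gives m = (4)^(1/3) ~= 1.5874.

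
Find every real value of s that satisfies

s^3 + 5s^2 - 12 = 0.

s = -4.3723 or s = -2 or s = 1.3723

Possible rational roots are divisors of -12. Testing s = -2 gives 0, so (s + 2) is a factor.
Divide: s^3 + 5s^2 - 12 = (s + 2)(s^2 + 3s - 6).
Apply the quadratic formula to s^2 + 3s - 6 = 0: s = (-3 +/- sqrt(33))/2, i.e. s ~= 1.3723 or s ~= -4.3723.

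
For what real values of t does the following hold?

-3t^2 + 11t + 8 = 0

Discriminant: (11)^2 - 4*(-3)*8 = 217.
Quadratic formula: t = (-11 +/- sqrt(217)) / (-6).
So t = 11/6 - sqrt(217)/6 ~= -0.6218 or t = 11/6 + sqrt(217)/6 ~= 4.2885.

t = -0.6218 or t = 4.2885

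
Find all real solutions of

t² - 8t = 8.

t = -0.899 or t = 8.899

Rearrange to standard form: t² - 8t - 8 = 0.
Discriminant: (-8)² − 4·1·(-8) = 96.
Quadratic formula: t = (8 ± √96) / 2.
So t = 4 + 2·√(6) ≈ 8.899 or t = 4 - 2·√(6) ≈ -0.899.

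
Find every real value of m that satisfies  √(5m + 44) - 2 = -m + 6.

Isolate the radical: √(5m + 44) = -m + 8.
Square both sides: 5m + 44 = (-m + 8)².
Expand and rearrange: m² - 21m + 20 = 0.
Solving gives m = 20 or m = 1.
Check each candidate in the original equation:
  m = 20: √(144) = 12, while -m + 8 = -12 — extraneous.
  m = 1: √(49) = 7, while -m + 8 = 7 — valid.

m = 1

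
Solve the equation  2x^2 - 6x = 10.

x = -1.1926 or x = 4.1926

Rearrange to standard form: 2x^2 - 6x - 10 = 0.
Discriminant: (-6)^2 - 4*2*(-10) = 116.
Quadratic formula: x = (6 +/- sqrt(116)) / 4.
So x = 3/2 + sqrt(29)/2 ~= 4.1926 or x = 3/2 - sqrt(29)/2 ~= -1.1926.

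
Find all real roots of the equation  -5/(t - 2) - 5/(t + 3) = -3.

Multiply both sides by (t - 2)(t + 3):
-5(t + 3) - 5(t - 2) = -3(t - 2)(t + 3).
Expand and collect terms: -3t² + 7t + 23 = 0.
By the quadratic formula, t = (-7 ± √325) / -6, so t ≈ -1.838 or t ≈ 4.1713.
Neither value makes a denominator zero (t ≠ 2, t ≠ -3), so both are valid.

t = -1.838 or t = 4.1713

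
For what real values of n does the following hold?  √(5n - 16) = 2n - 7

Square both sides: 5n - 16 = (2n - 7)².
Expand and rearrange: 4n² - 33n + 65 = 0.
Solving gives n = 5 or n = 3.25.
Check each candidate in the original equation:
  n = 5: √(9) = 3, while 2n - 7 = 3 — valid.
  n = 3.25: √(0.25) = 0.5, while 2n - 7 = -0.5 — extraneous.

n = 5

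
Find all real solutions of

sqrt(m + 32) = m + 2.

Square both sides: m + 32 = (m + 2)^2.
Expand and rearrange: m^2 + 3m - 28 = 0.
Solving gives m = 4 or m = -7.
Check each candidate in the original equation:
  m = 4: sqrt(36) = 6, while m + 2 = 6 — valid.
  m = -7: sqrt(25) = 5, while m + 2 = -5 — extraneous.

m = 4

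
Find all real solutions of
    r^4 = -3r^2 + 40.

r = -2.2361 or r = 2.2361

Let u = r^2. The equation becomes u^2 + 3u - 40 = 0.
Factor: (u - 5)(u + 8) = 0, so u = 5 or u = -8.
r^2 = 5 gives r = +/-sqrt(5) ~= +/-2.2361.
r^2 = -8 < 0 has no real solution.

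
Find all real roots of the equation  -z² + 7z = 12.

Bring every term to one side: -z² + 7z - 12 = 0.
Factor: -1(z - 4)(z - 3) = 0.
So z = 4 or z = 3.

z = 3 or z = 4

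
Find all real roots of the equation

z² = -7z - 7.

z = -5.7913 or z = -1.2087

Rearrange to standard form: z² + 7z + 7 = 0.
Discriminant: (7)² − 4·1·7 = 21.
Quadratic formula: z = (-7 ± √21) / 2.
So z = -7/2 + √(21)/2 ≈ -1.2087 or z = -7/2 - √(21)/2 ≈ -5.7913.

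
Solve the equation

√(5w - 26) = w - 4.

Square both sides: 5w - 26 = (w - 4)².
Expand and rearrange: w² - 13w + 42 = 0.
Solving gives w = 7 or w = 6.
Check each candidate in the original equation:
  w = 7: √(9) = 3, while w - 4 = 3 — valid.
  w = 6: √(4) = 2, while w - 4 = 2 — valid.

w = 6 or w = 7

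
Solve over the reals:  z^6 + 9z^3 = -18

Let u = z^3. The equation becomes u^2 + 9u + 18 = 0.
Factor: (u + 6)(u + 3) = 0, so u = -6 or u = -3.
z^3 = -6 gives z = -(6)^(1/3) ~= -1.8171.
z^3 = -3 gives z = -(3)^(1/3) ~= -1.4422.

z = -1.8171 or z = -1.4422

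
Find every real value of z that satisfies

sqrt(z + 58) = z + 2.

Square both sides: z + 58 = (z + 2)^2.
Expand and rearrange: z^2 + 3z - 54 = 0.
Solving gives z = 6 or z = -9.
Check each candidate in the original equation:
  z = 6: sqrt(64) = 8, while z + 2 = 8 — valid.
  z = -9: sqrt(49) = 7, while z + 2 = -7 — extraneous.

z = 6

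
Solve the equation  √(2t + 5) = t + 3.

Square both sides: 2t + 5 = (t + 3)².
Expand and rearrange: t² + 4t + 4 = 0.
This gives the repeated root t = -2.
Check in the original equation:
  t = -2: √(1) = 1, while t + 3 = 1 — valid.

t = -2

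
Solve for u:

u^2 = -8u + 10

Rearrange to standard form: u^2 + 8u - 10 = 0.
Discriminant: (8)^2 - 4*1*(-10) = 104.
Quadratic formula: u = (-8 +/- sqrt(104)) / 2.
So u = -4 + sqrt(26) ~= 1.099 or u = -sqrt(26) - 4 ~= -9.099.

u = -9.099 or u = 1.099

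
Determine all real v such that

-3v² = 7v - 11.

v = -3.4089 or v = 1.0756

Rearrange to standard form: -3v² - 7v + 11 = 0.
Discriminant: (-7)² − 4·(-3)·11 = 181.
Quadratic formula: v = (7 ± √181) / (-6).
So v = -√(181)/6 - 7/6 ≈ -3.4089 or v = -7/6 + √(181)/6 ≈ 1.0756.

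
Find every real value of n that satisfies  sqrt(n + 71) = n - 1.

Square both sides: n + 71 = (n - 1)^2.
Expand and rearrange: n^2 - 3n - 70 = 0.
Solving gives n = 10 or n = -7.
Check each candidate in the original equation:
  n = 10: sqrt(81) = 9, while n - 1 = 9 — valid.
  n = -7: sqrt(64) = 8, while n - 1 = -8 — extraneous.

n = 10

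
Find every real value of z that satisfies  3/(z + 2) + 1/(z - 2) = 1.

Multiply both sides by (z + 2)(z - 2):
3(z - 2) + (z + 2) = (z + 2)(z - 2).
Expand and collect terms: z² - 4z = 0.
Factor or apply the quadratic formula: z = 4 or z = 0.
Neither value makes a denominator zero (z ≠ -2, z ≠ 2), so both are valid.

z = 0 or z = 4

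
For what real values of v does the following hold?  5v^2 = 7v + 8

Rearrange to standard form: 5v^2 - 7v - 8 = 0.
Discriminant: (-7)^2 - 4*5*(-8) = 209.
Quadratic formula: v = (7 +/- sqrt(209)) / 10.
So v = 7/10 + sqrt(209)/10 ~= 2.1457 or v = 7/10 - sqrt(209)/10 ~= -0.7457.

v = -0.7457 or v = 2.1457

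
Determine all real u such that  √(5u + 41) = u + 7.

Square both sides: 5u + 41 = (u + 7)².
Expand and rearrange: u² + 9u + 8 = 0.
Solving gives u = -1 or u = -8.
Check each candidate in the original equation:
  u = -1: √(36) = 6, while u + 7 = 6 — valid.
  u = -8: √(1) = 1, while u + 7 = -1 — extraneous.

u = -1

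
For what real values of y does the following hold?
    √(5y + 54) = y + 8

y = -1

Square both sides: 5y + 54 = (y + 8)².
Expand and rearrange: y² + 11y + 10 = 0.
Solving gives y = -1 or y = -10.
Check each candidate in the original equation:
  y = -1: √(49) = 7, while y + 8 = 7 — valid.
  y = -10: √(4) = 2, while y + 8 = -2 — extraneous.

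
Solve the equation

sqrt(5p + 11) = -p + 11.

Square both sides: 5p + 11 = (-p + 11)^2.
Expand and rearrange: p^2 - 27p + 110 = 0.
Solving gives p = 22 or p = 5.
Check each candidate in the original equation:
  p = 22: sqrt(121) = 11, while -p + 11 = -11 — extraneous.
  p = 5: sqrt(36) = 6, while -p + 11 = 6 — valid.

p = 5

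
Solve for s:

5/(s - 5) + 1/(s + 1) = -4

s = -1.3117 or s = 3.8117

Multiply both sides by (s - 5)(s + 1):
5(s + 1) + (s - 5) = -4(s - 5)(s + 1).
Expand and collect terms: -4s^2 + 10s + 20 = 0.
By the quadratic formula, s = (-10 +/- sqrt(420)) / -8, so s ~= -1.3117 or s ~= 3.8117.
Neither value makes a denominator zero (s != 5, s != -1), so both are valid.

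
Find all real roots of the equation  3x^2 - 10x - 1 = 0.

Discriminant: (-10)^2 - 4*3*(-1) = 112.
Quadratic formula: x = (10 +/- sqrt(112)) / 6.
So x = 5/3 + 2*sqrt(7)/3 ~= 3.4305 or x = 5/3 - 2*sqrt(7)/3 ~= -0.0972.

x = -0.0972 or x = 3.4305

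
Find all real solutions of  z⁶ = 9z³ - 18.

z = 1.4422 or z = 1.8171

Let u = z³. The equation becomes u² - 9u + 18 = 0.
Factor: (u - 6)(u - 3) = 0, so u = 6 or u = 3.
z³ = 6 gives z = ∛(6) ≈ 1.8171.
z³ = 3 gives z = ∛(3) ≈ 1.4422.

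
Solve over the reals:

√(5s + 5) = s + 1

Square both sides: 5s + 5 = (s + 1)².
Expand and rearrange: s² - 3s - 4 = 0.
Solving gives s = 4 or s = -1.
Check each candidate in the original equation:
  s = 4: √(25) = 5, while s + 1 = 5 — valid.
  s = -1: √(0) = 0, while s + 1 = 0 — valid.

s = -1 or s = 4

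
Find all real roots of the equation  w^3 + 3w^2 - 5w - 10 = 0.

Possible rational roots are divisors of -10. Testing w = 2 gives 0, so (w - 2) is a factor.
Divide: w^3 + 3w^2 - 5w - 10 = (w - 2)(w^2 + 5w + 5).
Apply the quadratic formula to w^2 + 5w + 5 = 0: w = (-5 +/- sqrt(5))/2, i.e. w ~= -1.382 or w ~= -3.618.

w = -3.618 or w = -1.382 or w = 2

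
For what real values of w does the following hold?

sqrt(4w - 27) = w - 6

Square both sides: 4w - 27 = (w - 6)^2.
Expand and rearrange: w^2 - 16w + 63 = 0.
Solving gives w = 9 or w = 7.
Check each candidate in the original equation:
  w = 9: sqrt(9) = 3, while w - 6 = 3 — valid.
  w = 7: sqrt(1) = 1, while w - 6 = 1 — valid.

w = 7 or w = 9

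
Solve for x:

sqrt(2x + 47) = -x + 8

Square both sides: 2x + 47 = (-x + 8)^2.
Expand and rearrange: x^2 - 18x + 17 = 0.
Solving gives x = 17 or x = 1.
Check each candidate in the original equation:
  x = 17: sqrt(81) = 9, while -x + 8 = -9 — extraneous.
  x = 1: sqrt(49) = 7, while -x + 8 = 7 — valid.

x = 1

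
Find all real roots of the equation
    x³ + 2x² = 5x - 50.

Rearrange: x³ + 2x² - 5x + 50 = 0.
Possible rational roots are divisors of 50. Testing x = -5 gives 0, so (x + 5) is a factor.
Divide: x³ + 2x² - 5x + 50 = (x + 5)(x² - 3x + 10).
The quadratic x² - 3x + 10 has discriminant -31 < 0, so no further real roots.

x = -5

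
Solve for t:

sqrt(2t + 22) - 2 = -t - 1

t = -3

Isolate the radical: sqrt(2t + 22) = -t + 1.
Square both sides: 2t + 22 = (-t + 1)^2.
Expand and rearrange: t^2 - 4t - 21 = 0.
Solving gives t = 7 or t = -3.
Check each candidate in the original equation:
  t = 7: sqrt(36) = 6, while -t + 1 = -6 — extraneous.
  t = -3: sqrt(16) = 4, while -t + 1 = 4 — valid.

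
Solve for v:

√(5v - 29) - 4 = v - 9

Isolate the radical: √(5v - 29) = v - 5.
Square both sides: 5v - 29 = (v - 5)².
Expand and rearrange: v² - 15v + 54 = 0.
Solving gives v = 9 or v = 6.
Check each candidate in the original equation:
  v = 9: √(16) = 4, while v - 5 = 4 — valid.
  v = 6: √(1) = 1, while v - 5 = 1 — valid.

v = 6 or v = 9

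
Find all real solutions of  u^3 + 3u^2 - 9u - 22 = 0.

u = -3.8541 or u = -2 or u = 2.8541

Possible rational roots are divisors of -22. Testing u = -2 gives 0, so (u + 2) is a factor.
Divide: u^3 + 3u^2 - 9u - 22 = (u + 2)(u^2 + u - 11).
Apply the quadratic formula to u^2 + u - 11 = 0: u = (-1 +/- sqrt(45))/2, i.e. u ~= 2.8541 or u ~= -3.8541.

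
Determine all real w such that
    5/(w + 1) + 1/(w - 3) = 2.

w = 1 or w = 4

Multiply both sides by (w + 1)(w - 3):
5(w - 3) + (w + 1) = 2(w + 1)(w - 3).
Expand and collect terms: 2w^2 - 10w + 8 = 0.
Factor or apply the quadratic formula: w = 4 or w = 1.
Neither value makes a denominator zero (w != -1, w != 3), so both are valid.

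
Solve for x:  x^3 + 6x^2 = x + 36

Rearrange: x^3 + 6x^2 - x - 36 = 0.
Possible rational roots are divisors of -36. Testing x = -4 gives 0, so (x + 4) is a factor.
Divide: x^3 + 6x^2 - x - 36 = (x + 4)(x^2 + 2x - 9).
Apply the quadratic formula to x^2 + 2x - 9 = 0: x = (-2 +/- sqrt(40))/2, i.e. x ~= 2.1623 or x ~= -4.1623.

x = -4.1623 or x = -4 or x = 2.1623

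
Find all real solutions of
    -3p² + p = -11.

Rearrange to standard form: -3p² + p + 11 = 0.
Discriminant: (1)² − 4·(-3)·11 = 133.
Quadratic formula: p = (-1 ± √133) / (-6).
So p = 1/6 - √(133)/6 ≈ -1.7554 or p = 1/6 + √(133)/6 ≈ 2.0888.

p = -1.7554 or p = 2.0888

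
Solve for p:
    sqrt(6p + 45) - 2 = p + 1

Isolate the radical: sqrt(6p + 45) = p + 3.
Square both sides: 6p + 45 = (p + 3)^2.
Expand and rearrange: p^2 - 36 = 0.
Solving gives p = 6 or p = -6.
Check each candidate in the original equation:
  p = 6: sqrt(81) = 9, while p + 3 = 9 — valid.
  p = -6: sqrt(9) = 3, while p + 3 = -3 — extraneous.

p = 6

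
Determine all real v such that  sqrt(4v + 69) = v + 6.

Square both sides: 4v + 69 = (v + 6)^2.
Expand and rearrange: v^2 + 8v - 33 = 0.
Solving gives v = 3 or v = -11.
Check each candidate in the original equation:
  v = 3: sqrt(81) = 9, while v + 6 = 9 — valid.
  v = -11: sqrt(25) = 5, while v + 6 = -5 — extraneous.

v = 3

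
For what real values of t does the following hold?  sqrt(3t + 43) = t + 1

Square both sides: 3t + 43 = (t + 1)^2.
Expand and rearrange: t^2 - t - 42 = 0.
Solving gives t = 7 or t = -6.
Check each candidate in the original equation:
  t = 7: sqrt(64) = 8, while t + 1 = 8 — valid.
  t = -6: sqrt(25) = 5, while t + 1 = -5 — extraneous.

t = 7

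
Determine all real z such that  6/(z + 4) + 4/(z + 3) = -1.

z = -13.6235 or z = -3.3765

Multiply both sides by (z + 4)(z + 3):
6(z + 3) + 4(z + 4) = -(z + 4)(z + 3).
Expand and collect terms: -z^2 - 17z - 46 = 0.
By the quadratic formula, z = (17 +/- sqrt(105)) / -2, so z ~= -13.6235 or z ~= -3.3765.
Neither value makes a denominator zero (z != -4, z != -3), so both are valid.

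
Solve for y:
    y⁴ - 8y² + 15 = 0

Let u = y². The equation becomes u² - 8u + 15 = 0.
Factor: (u - 3)(u - 5) = 0, so u = 3 or u = 5.
y² = 3 gives y = ±√(3) ≈ ±1.7321.
y² = 5 gives y = ±√(5) ≈ ±2.2361.

y = -2.2361 or y = -1.7321 or y = 1.7321 or y = 2.2361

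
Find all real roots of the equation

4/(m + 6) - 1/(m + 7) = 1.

m = -7.2361 or m = -2.7639

Multiply both sides by (m + 6)(m + 7):
4(m + 7) - (m + 6) = (m + 6)(m + 7).
Expand and collect terms: m^2 + 10m + 20 = 0.
By the quadratic formula, m = (-10 +/- sqrt(20)) / 2, so m ~= -2.7639 or m ~= -7.2361.
Neither value makes a denominator zero (m != -6, m != -7), so both are valid.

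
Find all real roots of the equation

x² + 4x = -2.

Rearrange to standard form: x² + 4x + 2 = 0.
Discriminant: (4)² − 4·1·2 = 8.
Quadratic formula: x = (-4 ± √8) / 2.
So x = -2 + √(2) ≈ -0.5858 or x = -2 - √(2) ≈ -3.4142.

x = -3.4142 or x = -0.5858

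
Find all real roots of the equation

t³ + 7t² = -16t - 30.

Rearrange: t³ + 7t² + 16t + 30 = 0.
Possible rational roots are divisors of 30. Testing t = -5 gives 0, so (t + 5) is a factor.
Divide: t³ + 7t² + 16t + 30 = (t + 5)(t² + 2t + 6).
The quadratic t² + 2t + 6 has discriminant -20 < 0, so no further real roots.

t = -5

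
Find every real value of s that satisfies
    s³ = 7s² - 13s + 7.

s = 1 or s = 1.5858 or s = 4.4142

Rearrange: s³ - 7s² + 13s - 7 = 0.
Possible rational roots are divisors of -7. Testing s = 1 gives 0, so (s - 1) is a factor.
Divide: s³ - 7s² + 13s - 7 = (s - 1)(s² - 6s + 7).
Apply the quadratic formula to s² - 6s + 7 = 0: s = (6 ± √8)/2, i.e. s ≈ 4.4142 or s ≈ 1.5858.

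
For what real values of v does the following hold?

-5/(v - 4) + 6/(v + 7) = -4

v = -8.3623 or v = 5.1123

Multiply both sides by (v - 4)(v + 7):
-5(v + 7) + 6(v - 4) = -4(v - 4)(v + 7).
Expand and collect terms: -4v^2 - 13v + 171 = 0.
By the quadratic formula, v = (13 +/- sqrt(2905)) / -8, so v ~= -8.3623 or v ~= 5.1123.
Neither value makes a denominator zero (v != 4, v != -7), so both are valid.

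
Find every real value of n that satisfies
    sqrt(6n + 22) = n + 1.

Square both sides: 6n + 22 = (n + 1)^2.
Expand and rearrange: n^2 - 4n - 21 = 0.
Solving gives n = 7 or n = -3.
Check each candidate in the original equation:
  n = 7: sqrt(64) = 8, while n + 1 = 8 — valid.
  n = -3: sqrt(4) = 2, while n + 1 = -2 — extraneous.

n = 7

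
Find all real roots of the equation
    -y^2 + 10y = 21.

y = 3 or y = 7

Bring every term to one side: -y^2 + 10y - 21 = 0.
Factor: -1(y - 3)(y - 7) = 0.
So y = 3 or y = 7.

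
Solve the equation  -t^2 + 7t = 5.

Rearrange to standard form: -t^2 + 7t - 5 = 0.
Discriminant: (7)^2 - 4*(-1)*(-5) = 29.
Quadratic formula: t = (-7 +/- sqrt(29)) / (-2).
So t = 7/2 - sqrt(29)/2 ~= 0.8074 or t = sqrt(29)/2 + 7/2 ~= 6.1926.

t = 0.8074 or t = 6.1926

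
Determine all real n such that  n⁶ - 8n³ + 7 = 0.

Let u = n³. The equation becomes u² - 8u + 7 = 0.
Factor: (u - 7)(u - 1) = 0, so u = 7 or u = 1.
n³ = 7 gives n = ∛(7) ≈ 1.9129.
n³ = 1 gives n = 1.

n = 1 or n = 1.9129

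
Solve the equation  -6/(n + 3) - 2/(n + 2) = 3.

Multiply both sides by (n + 3)(n + 2):
-6(n + 2) - 2(n + 3) = 3(n + 3)(n + 2).
Expand and collect terms: 3n^2 + 23n + 36 = 0.
By the quadratic formula, n = (-23 +/- sqrt(97)) / 6, so n ~= -2.1919 or n ~= -5.4748.
Neither value makes a denominator zero (n != -3, n != -2), so both are valid.

n = -5.4748 or n = -2.1919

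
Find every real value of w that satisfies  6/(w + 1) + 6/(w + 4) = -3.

w = -7 or w = -2

Multiply both sides by (w + 1)(w + 4):
6(w + 4) + 6(w + 1) = -3(w + 1)(w + 4).
Expand and collect terms: -3w^2 - 27w - 42 = 0.
Factor or apply the quadratic formula: w = -7 or w = -2.
Neither value makes a denominator zero (w != -1, w != -4), so both are valid.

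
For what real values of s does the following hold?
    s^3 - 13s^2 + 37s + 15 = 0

Possible rational roots are divisors of 15. Testing s = 5 gives 0, so (s - 5) is a factor.
Divide: s^3 - 13s^2 + 37s + 15 = (s - 5)(s^2 - 8s - 3).
Apply the quadratic formula to s^2 - 8s - 3 = 0: s = (8 +/- sqrt(76))/2, i.e. s ~= 8.3589 or s ~= -0.3589.

s = -0.3589 or s = 5 or s = 8.3589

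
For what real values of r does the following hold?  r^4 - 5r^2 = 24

r = -2.8284 or r = 2.8284

Let u = r^2. The equation becomes u^2 - 5u - 24 = 0.
Factor: (u + 3)(u - 8) = 0, so u = -3 or u = 8.
r^2 = -3 < 0 has no real solution.
r^2 = 8 gives r = +/-2*sqrt(2) ~= +/-2.8284.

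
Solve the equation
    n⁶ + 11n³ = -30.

Let u = n³. The equation becomes u² + 11u + 30 = 0.
Factor: (u + 6)(u + 5) = 0, so u = -6 or u = -5.
n³ = -6 gives n = -∛(6) ≈ -1.8171.
n³ = -5 gives n = -∛(5) ≈ -1.71.

n = -1.8171 or n = -1.71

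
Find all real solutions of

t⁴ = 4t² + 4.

t = -2.1974 or t = 2.1974

Let u = t². The equation becomes u² - 4u - 4 = 0.
By the quadratic formula, u = 2 + 2·√(2) or u = 2 - 2·√(2).
t² = 2 + 2·√(2) gives t = ±√(2 + 2·√(2)) ≈ ±2.1974.
t² = 2 - 2·√(2) < 0 has no real solution.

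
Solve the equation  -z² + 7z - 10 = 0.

Factor: -1(z - 5)(z - 2) = 0.
So z = 5 or z = 2.

z = 2 or z = 5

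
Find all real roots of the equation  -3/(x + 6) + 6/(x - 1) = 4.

x = -6.6267 or x = 2.3767

Multiply both sides by (x + 6)(x - 1):
-3(x - 1) + 6(x + 6) = 4(x + 6)(x - 1).
Expand and collect terms: 4x^2 + 17x - 63 = 0.
By the quadratic formula, x = (-17 +/- sqrt(1297)) / 8, so x ~= 2.3767 or x ~= -6.6267.
Neither value makes a denominator zero (x != -6, x != 1), so both are valid.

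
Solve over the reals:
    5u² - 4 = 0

Discriminant: (0)² − 4·5·(-4) = 80.
Quadratic formula: u = (0 ± √80) / 10.
So u = 2·√(5)/5 ≈ 0.8944 or u = -2·√(5)/5 ≈ -0.8944.

u = -0.8944 or u = 0.8944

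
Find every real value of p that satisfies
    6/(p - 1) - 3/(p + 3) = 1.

Multiply both sides by (p - 1)(p + 3):
6(p + 3) - 3(p - 1) = (p - 1)(p + 3).
Expand and collect terms: p² - p - 24 = 0.
By the quadratic formula, p = (1 ± √97) / 2, so p ≈ 5.4244 or p ≈ -4.4244.
Neither value makes a denominator zero (p ≠ 1, p ≠ -3), so both are valid.

p = -4.4244 or p = 5.4244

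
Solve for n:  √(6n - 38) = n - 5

Square both sides: 6n - 38 = (n - 5)².
Expand and rearrange: n² - 16n + 63 = 0.
Solving gives n = 9 or n = 7.
Check each candidate in the original equation:
  n = 9: √(16) = 4, while n - 5 = 4 — valid.
  n = 7: √(4) = 2, while n - 5 = 2 — valid.

n = 7 or n = 9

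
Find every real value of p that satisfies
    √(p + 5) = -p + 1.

p = -1

Square both sides: p + 5 = (-p + 1)².
Expand and rearrange: p² - 3p - 4 = 0.
Solving gives p = 4 or p = -1.
Check each candidate in the original equation:
  p = 4: √(9) = 3, while -p + 1 = -3 — extraneous.
  p = -1: √(4) = 2, while -p + 1 = 2 — valid.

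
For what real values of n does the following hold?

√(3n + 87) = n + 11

Square both sides: 3n + 87 = (n + 11)².
Expand and rearrange: n² + 19n + 34 = 0.
Solving gives n = -2 or n = -17.
Check each candidate in the original equation:
  n = -2: √(81) = 9, while n + 11 = 9 — valid.
  n = -17: √(36) = 6, while n + 11 = -6 — extraneous.

n = -2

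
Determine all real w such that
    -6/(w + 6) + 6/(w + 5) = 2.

Multiply both sides by (w + 6)(w + 5):
-6(w + 5) + 6(w + 6) = 2(w + 6)(w + 5).
Expand and collect terms: 2w^2 + 22w + 54 = 0.
By the quadratic formula, w = (-22 +/- sqrt(52)) / 4, so w ~= -3.6972 or w ~= -7.3028.
Neither value makes a denominator zero (w != -6, w != -5), so both are valid.

w = -7.3028 or w = -3.6972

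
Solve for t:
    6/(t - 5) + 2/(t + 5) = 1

t = -3.8102 or t = 11.8102

Multiply both sides by (t - 5)(t + 5):
6(t + 5) + 2(t - 5) = (t - 5)(t + 5).
Expand and collect terms: t^2 - 8t - 45 = 0.
By the quadratic formula, t = (8 +/- sqrt(244)) / 2, so t ~= 11.8102 or t ~= -3.8102.
Neither value makes a denominator zero (t != 5, t != -5), so both are valid.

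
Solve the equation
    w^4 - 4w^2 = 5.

Let u = w^2. The equation becomes u^2 - 4u - 5 = 0.
Factor: (u + 1)(u - 5) = 0, so u = -1 or u = 5.
w^2 = -1 < 0 has no real solution.
w^2 = 5 gives w = +/-sqrt(5) ~= +/-2.2361.

w = -2.2361 or w = 2.2361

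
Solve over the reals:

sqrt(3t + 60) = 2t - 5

Square both sides: 3t + 60 = (2t - 5)^2.
Expand and rearrange: 4t^2 - 23t - 35 = 0.
Solving gives t = 7 or t = -1.25.
Check each candidate in the original equation:
  t = 7: sqrt(81) = 9, while 2t - 5 = 9 — valid.
  t = -1.25: sqrt(56.25) = 7.5, while 2t - 5 = -7.5 — extraneous.

t = 7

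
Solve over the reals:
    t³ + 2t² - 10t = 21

t = -3 or t = -2.1926 or t = 3.1926

Rearrange: t³ + 2t² - 10t - 21 = 0.
Possible rational roots are divisors of -21. Testing t = -3 gives 0, so (t + 3) is a factor.
Divide: t³ + 2t² - 10t - 21 = (t + 3)(t² - t - 7).
Apply the quadratic formula to t² - t - 7 = 0: t = (1 ± √29)/2, i.e. t ≈ 3.1926 or t ≈ -2.1926.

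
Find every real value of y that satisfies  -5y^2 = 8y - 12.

Rearrange to standard form: -5y^2 - 8y + 12 = 0.
Discriminant: (-8)^2 - 4*(-5)*12 = 304.
Quadratic formula: y = (8 +/- sqrt(304)) / (-10).
So y = -2*sqrt(19)/5 - 4/5 ~= -2.5436 or y = -4/5 + 2*sqrt(19)/5 ~= 0.9436.

y = -2.5436 or y = 0.9436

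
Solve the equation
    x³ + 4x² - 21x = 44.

x = -6.2361 or x = -1.7639 or x = 4

Rearrange: x³ + 4x² - 21x - 44 = 0.
Possible rational roots are divisors of -44. Testing x = 4 gives 0, so (x - 4) is a factor.
Divide: x³ + 4x² - 21x - 44 = (x - 4)(x² + 8x + 11).
Apply the quadratic formula to x² + 8x + 11 = 0: x = (-8 ± √20)/2, i.e. x ≈ -1.7639 or x ≈ -6.2361.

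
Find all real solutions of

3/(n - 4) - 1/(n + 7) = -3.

n = -6.6321 or n = 2.9654

Multiply both sides by (n - 4)(n + 7):
3(n + 7) - (n - 4) = -3(n - 4)(n + 7).
Expand and collect terms: -3n^2 - 11n + 59 = 0.
By the quadratic formula, n = (11 +/- sqrt(829)) / -6, so n ~= -6.6321 or n ~= 2.9654.
Neither value makes a denominator zero (n != 4, n != -7), so both are valid.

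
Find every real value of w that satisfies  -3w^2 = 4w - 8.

w = -2.4305 or w = 1.0972

Rearrange to standard form: -3w^2 - 4w + 8 = 0.
Discriminant: (-4)^2 - 4*(-3)*8 = 112.
Quadratic formula: w = (4 +/- sqrt(112)) / (-6).
So w = -2*sqrt(7)/3 - 2/3 ~= -2.4305 or w = -2/3 + 2*sqrt(7)/3 ~= 1.0972.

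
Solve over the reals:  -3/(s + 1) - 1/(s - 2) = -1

s = 0.6972 or s = 4.3028

Multiply both sides by (s + 1)(s - 2):
-3(s - 2) - (s + 1) = -(s + 1)(s - 2).
Expand and collect terms: -s^2 + 5s - 3 = 0.
By the quadratic formula, s = (-5 +/- sqrt(13)) / -2, so s ~= 0.6972 or s ~= 4.3028.
Neither value makes a denominator zero (s != -1, s != 2), so both are valid.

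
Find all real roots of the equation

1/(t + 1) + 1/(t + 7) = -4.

Multiply both sides by (t + 1)(t + 7):
(t + 7) + (t + 1) = -4(t + 1)(t + 7).
Expand and collect terms: -4t² - 34t - 36 = 0.
By the quadratic formula, t = (34 ± √580) / -8, so t ≈ -7.2604 or t ≈ -1.2396.
Neither value makes a denominator zero (t ≠ -1, t ≠ -7), so both are valid.

t = -7.2604 or t = -1.2396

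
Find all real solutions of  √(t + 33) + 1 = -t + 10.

Isolate the radical: √(t + 33) = -t + 9.
Square both sides: t + 33 = (-t + 9)².
Expand and rearrange: t² - 19t + 48 = 0.
Solving gives t = 16 or t = 3.
Check each candidate in the original equation:
  t = 16: √(49) = 7, while -t + 9 = -7 — extraneous.
  t = 3: √(36) = 6, while -t + 9 = 6 — valid.

t = 3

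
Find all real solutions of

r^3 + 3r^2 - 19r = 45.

r = -5 or r = -2.1623 or r = 4.1623

Rearrange: r^3 + 3r^2 - 19r - 45 = 0.
Possible rational roots are divisors of -45. Testing r = -5 gives 0, so (r + 5) is a factor.
Divide: r^3 + 3r^2 - 19r - 45 = (r + 5)(r^2 - 2r - 9).
Apply the quadratic formula to r^2 - 2r - 9 = 0: r = (2 +/- sqrt(40))/2, i.e. r ~= 4.1623 or r ~= -2.1623.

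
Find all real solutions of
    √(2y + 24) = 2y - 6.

y = 6

Square both sides: 2y + 24 = (2y - 6)².
Expand and rearrange: 4y² - 26y + 12 = 0.
Solving gives y = 6 or y = 0.5.
Check each candidate in the original equation:
  y = 6: √(36) = 6, while 2y - 6 = 6 — valid.
  y = 0.5: √(25) = 5, while 2y - 6 = -5 — extraneous.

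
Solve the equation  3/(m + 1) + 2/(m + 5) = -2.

Multiply both sides by (m + 1)(m + 5):
3(m + 5) + 2(m + 1) = -2(m + 1)(m + 5).
Expand and collect terms: -2m^2 - 17m - 27 = 0.
By the quadratic formula, m = (17 +/- sqrt(73)) / -4, so m ~= -6.386 or m ~= -2.114.
Neither value makes a denominator zero (m != -1, m != -5), so both are valid.

m = -6.386 or m = -2.114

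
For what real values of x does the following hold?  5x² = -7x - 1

Rearrange to standard form: 5x² + 7x + 1 = 0.
Discriminant: (7)² − 4·5·1 = 29.
Quadratic formula: x = (-7 ± √29) / 10.
So x = -7/10 + √(29)/10 ≈ -0.1615 or x = -7/10 - √(29)/10 ≈ -1.2385.

x = -1.2385 or x = -0.1615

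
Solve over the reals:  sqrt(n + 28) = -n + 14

n = 8

Square both sides: n + 28 = (-n + 14)^2.
Expand and rearrange: n^2 - 29n + 168 = 0.
Solving gives n = 21 or n = 8.
Check each candidate in the original equation:
  n = 21: sqrt(49) = 7, while -n + 14 = -7 — extraneous.
  n = 8: sqrt(36) = 6, while -n + 14 = 6 — valid.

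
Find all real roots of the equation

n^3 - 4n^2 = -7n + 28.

n = 4

Rearrange: n^3 - 4n^2 + 7n - 28 = 0.
Possible rational roots are divisors of -28. Testing n = 4 gives 0, so (n - 4) is a factor.
Divide: n^3 - 4n^2 + 7n - 28 = (n - 4)(n^2 + 7).
The quadratic n^2 + 7 has discriminant -28 < 0, so no further real roots.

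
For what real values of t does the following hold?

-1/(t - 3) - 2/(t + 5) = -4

t = -4.5161 or t = 3.2661

Multiply both sides by (t - 3)(t + 5):
-(t + 5) - 2(t - 3) = -4(t - 3)(t + 5).
Expand and collect terms: -4t² - 5t + 59 = 0.
By the quadratic formula, t = (5 ± √969) / -8, so t ≈ -4.5161 or t ≈ 3.2661.
Neither value makes a denominator zero (t ≠ 3, t ≠ -5), so both are valid.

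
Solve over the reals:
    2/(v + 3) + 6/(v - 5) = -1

v = -7 or v = 1

Multiply both sides by (v + 3)(v - 5):
2(v - 5) + 6(v + 3) = -(v + 3)(v - 5).
Expand and collect terms: -v² - 6v + 7 = 0.
Factor or apply the quadratic formula: v = -7 or v = 1.
Neither value makes a denominator zero (v ≠ -3, v ≠ 5), so both are valid.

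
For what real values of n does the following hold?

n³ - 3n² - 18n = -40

Rearrange: n³ - 3n² - 18n + 40 = 0.
Possible rational roots are divisors of 40. Testing n = -4 gives 0, so (n + 4) is a factor.
Divide: n³ - 3n² - 18n + 40 = (n + 4)(n² - 7n + 10).
Factor the quadratic: n = 5 or n = 2.

n = -4 or n = 2 or n = 5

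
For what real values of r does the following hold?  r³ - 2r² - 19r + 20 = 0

r = -4 or r = 1 or r = 5

Possible rational roots are divisors of 20. Testing r = -4 gives 0, so (r + 4) is a factor.
Divide: r³ - 2r² - 19r + 20 = (r + 4)(r² - 6r + 5).
Factor the quadratic: r = 5 or r = 1.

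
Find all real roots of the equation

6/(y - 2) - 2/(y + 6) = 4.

Multiply both sides by (y - 2)(y + 6):
6(y + 6) - 2(y - 2) = 4(y - 2)(y + 6).
Expand and collect terms: 4y² + 12y - 88 = 0.
By the quadratic formula, y = (-12 ± √1552) / 8, so y ≈ 3.4244 or y ≈ -6.4244.
Neither value makes a denominator zero (y ≠ 2, y ≠ -6), so both are valid.

y = -6.4244 or y = 3.4244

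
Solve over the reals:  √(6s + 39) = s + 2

s = 7

Square both sides: 6s + 39 = (s + 2)².
Expand and rearrange: s² - 2s - 35 = 0.
Solving gives s = 7 or s = -5.
Check each candidate in the original equation:
  s = 7: √(81) = 9, while s + 2 = 9 — valid.
  s = -5: √(9) = 3, while s + 2 = -3 — extraneous.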